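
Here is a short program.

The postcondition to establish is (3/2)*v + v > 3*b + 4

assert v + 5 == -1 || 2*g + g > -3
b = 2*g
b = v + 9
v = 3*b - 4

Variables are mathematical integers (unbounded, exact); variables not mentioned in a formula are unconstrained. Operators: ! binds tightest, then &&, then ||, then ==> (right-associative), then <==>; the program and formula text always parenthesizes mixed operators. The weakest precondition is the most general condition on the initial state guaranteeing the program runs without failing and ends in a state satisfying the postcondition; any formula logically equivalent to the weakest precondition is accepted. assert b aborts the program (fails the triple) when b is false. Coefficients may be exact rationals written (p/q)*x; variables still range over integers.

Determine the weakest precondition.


Working backward. After the program, the postcondition (3/2)*v + v > 3*b + 4 must hold; in canonical form it is (5/2)*v > 3*b + 4.
Before v := 3*b - 4: (9/2)*b > 14
Before b := v + 9: (9/2)*v > -53/2
Before b := 2*g: (9/2)*v > -53/2
Before assert v + 5 == -1 || 2*g + g > -3: (v == -6 || 3*g > -3) && (9/2)*v > -53/2
Answer: WP = (v == -6 || 3*g > -3) && (9/2)*v > -53/2


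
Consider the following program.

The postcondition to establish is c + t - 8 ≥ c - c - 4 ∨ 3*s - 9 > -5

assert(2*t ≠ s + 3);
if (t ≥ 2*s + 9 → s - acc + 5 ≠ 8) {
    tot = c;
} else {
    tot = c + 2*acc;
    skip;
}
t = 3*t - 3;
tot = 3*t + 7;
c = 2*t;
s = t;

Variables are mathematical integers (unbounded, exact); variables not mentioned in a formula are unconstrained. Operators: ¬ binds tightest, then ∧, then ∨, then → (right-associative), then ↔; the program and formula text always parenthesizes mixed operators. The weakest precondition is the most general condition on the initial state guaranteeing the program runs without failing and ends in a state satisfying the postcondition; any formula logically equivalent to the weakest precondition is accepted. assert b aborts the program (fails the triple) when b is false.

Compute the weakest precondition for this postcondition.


Working backward. After the program, the postcondition c + t - 8 ≥ c - c - 4 ∨ 3*s - 9 > -5 must hold; in canonical form it is c + t ≥ 4 ∨ 3*s > 4.
Before s := t: c + t ≥ 4 ∨ 3*t > 4
Before c := 2*t: 3*t ≥ 4 ∨ 3*t > 4
Before tot := 3*t + 7: 3*t ≥ 4 ∨ 3*t > 4
Before t := 3*t - 3: 9*t ≥ 13 ∨ 9*t > 13
Then branch requires 9*t ≥ 13 ∨ 9*t > 13; else branch requires 9*t ≥ 13 ∨ 9*t > 13.
Before the if: ((t ≥ 2*s + 9 → s ≠ acc + 3) → (9*t ≥ 13 ∨ 9*t > 13)) ∧ ((¬(t ≥ 2*s + 9 → s ≠ acc + 3)) → (9*t ≥ 13 ∨ 9*t > 13))
Before assert 2*t ≠ s + 3: 2*t ≠ s + 3 ∧ ((t ≥ 2*s + 9 → s ≠ acc + 3) → (9*t ≥ 13 ∨ 9*t > 13)) ∧ ((¬(t ≥ 2*s + 9 → s ≠ acc + 3)) → (9*t ≥ 13 ∨ 9*t > 13))
Answer: WP = 2*t ≠ s + 3 ∧ ((t ≥ 2*s + 9 → s ≠ acc + 3) → (9*t ≥ 13 ∨ 9*t > 13)) ∧ ((¬(t ≥ 2*s + 9 → s ≠ acc + 3)) → (9*t ≥ 13 ∨ 9*t > 13))


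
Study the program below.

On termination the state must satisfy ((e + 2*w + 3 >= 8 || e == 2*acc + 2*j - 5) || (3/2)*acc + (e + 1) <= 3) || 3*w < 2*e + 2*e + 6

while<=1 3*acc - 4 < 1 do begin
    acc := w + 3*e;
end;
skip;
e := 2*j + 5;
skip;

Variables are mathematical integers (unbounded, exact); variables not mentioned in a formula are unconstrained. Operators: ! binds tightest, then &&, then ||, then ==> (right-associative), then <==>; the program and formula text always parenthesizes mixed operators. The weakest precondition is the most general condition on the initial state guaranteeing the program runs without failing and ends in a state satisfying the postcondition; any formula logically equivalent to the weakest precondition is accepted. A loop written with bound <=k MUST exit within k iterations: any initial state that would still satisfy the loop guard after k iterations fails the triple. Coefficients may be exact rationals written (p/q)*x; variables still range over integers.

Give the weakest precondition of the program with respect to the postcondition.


Working backward. After the program, the postcondition ((e + 2*w + 3 >= 8 || e == 2*acc + 2*j - 5) || (3/2)*acc + (e + 1) <= 3) || 3*w < 2*e + 2*e + 6 must hold; in canonical form it is e + 2*w >= 5 || e == 2*acc + 2*j - 5 || (3/2)*acc + e <= 2 || 3*w < 4*e + 6.
Before skip: e + 2*w >= 5 || e == 2*acc + 2*j - 5 || (3/2)*acc + e <= 2 || 3*w < 4*e + 6
Before e := 2*j + 5: 2*j + 2*w >= 0 || 2*acc == 10 || (3/2)*acc + 2*j <= -3 || 3*w < 8*j + 26
Before skip: 2*j + 2*w >= 0 || 2*acc == 10 || (3/2)*acc + 2*j <= -3 || 3*w < 8*j + 26
Before the loop (bound <=1), unroll the exhaustion recursion (WP_0 = exit-now case; WP_j = one more guarded iteration, up to j = 1):
  WP_0: (!(3*acc < 5)) && (2*j + 2*w >= 0 || 2*acc == 10 || (3/2)*acc + 2*j <= -3 || 3*w < 8*j + 26)
  WP_1: (3*acc < 5 ==> ((!(9*e + 3*w < 5)) && (2*j + 2*w >= 0 || 6*e + 2*w == 10 || (9/2)*e + 2*j + (3/2)*w <= -3 || 3*w < 8*j + 26))) && ((!(3*acc < 5)) ==> (2*j + 2*w >= 0 || 2*acc == 10 || (3/2)*acc + 2*j <= -3 || 3*w < 8*j + 26))
So before the loop: (3*acc < 5 ==> ((!(9*e + 3*w < 5)) && (2*j + 2*w >= 0 || 6*e + 2*w == 10 || (9/2)*e + 2*j + (3/2)*w <= -3 || 3*w < 8*j + 26))) && ((!(3*acc < 5)) ==> (2*j + 2*w >= 0 || 2*acc == 10 || (3/2)*acc + 2*j <= -3 || 3*w < 8*j + 26))
Answer: WP = (3*acc < 5 ==> ((!(9*e + 3*w < 5)) && (2*j + 2*w >= 0 || 6*e + 2*w == 10 || (9/2)*e + 2*j + (3/2)*w <= -3 || 3*w < 8*j + 26))) && ((!(3*acc < 5)) ==> (2*j + 2*w >= 0 || 2*acc == 10 || (3/2)*acc + 2*j <= -3 || 3*w < 8*j + 26))


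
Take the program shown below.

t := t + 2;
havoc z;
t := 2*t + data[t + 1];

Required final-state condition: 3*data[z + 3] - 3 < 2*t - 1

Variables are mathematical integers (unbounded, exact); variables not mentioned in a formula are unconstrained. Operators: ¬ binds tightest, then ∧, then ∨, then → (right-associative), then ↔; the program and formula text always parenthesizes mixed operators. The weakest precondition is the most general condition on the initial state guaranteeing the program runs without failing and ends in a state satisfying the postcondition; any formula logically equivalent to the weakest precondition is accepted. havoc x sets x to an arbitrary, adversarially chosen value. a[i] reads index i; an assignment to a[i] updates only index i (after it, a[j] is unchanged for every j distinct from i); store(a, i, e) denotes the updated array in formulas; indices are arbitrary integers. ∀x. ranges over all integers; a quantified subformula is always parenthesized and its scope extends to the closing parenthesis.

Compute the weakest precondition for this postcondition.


Working backward. After the program, the postcondition 3*data[z + 3] - 3 < 2*t - 1 must hold; in canonical form it is 3*data[z + 3] < 2*t + 2.
Before t := 2*t + data[t + 1]: 3*data[z + 3] < 2*data[t + 1] + 4*t + 2
Before havoc z: ∀z_1. 3*data[z_1 + 3] < 2*data[t + 1] + 4*t + 2
Before t := t + 2: ∀z_1. 3*data[z_1 + 3] < 2*data[t + 3] + 4*t + 10
Answer: WP = ∀z_1. 3*data[z_1 + 3] < 2*data[t + 3] + 4*t + 10


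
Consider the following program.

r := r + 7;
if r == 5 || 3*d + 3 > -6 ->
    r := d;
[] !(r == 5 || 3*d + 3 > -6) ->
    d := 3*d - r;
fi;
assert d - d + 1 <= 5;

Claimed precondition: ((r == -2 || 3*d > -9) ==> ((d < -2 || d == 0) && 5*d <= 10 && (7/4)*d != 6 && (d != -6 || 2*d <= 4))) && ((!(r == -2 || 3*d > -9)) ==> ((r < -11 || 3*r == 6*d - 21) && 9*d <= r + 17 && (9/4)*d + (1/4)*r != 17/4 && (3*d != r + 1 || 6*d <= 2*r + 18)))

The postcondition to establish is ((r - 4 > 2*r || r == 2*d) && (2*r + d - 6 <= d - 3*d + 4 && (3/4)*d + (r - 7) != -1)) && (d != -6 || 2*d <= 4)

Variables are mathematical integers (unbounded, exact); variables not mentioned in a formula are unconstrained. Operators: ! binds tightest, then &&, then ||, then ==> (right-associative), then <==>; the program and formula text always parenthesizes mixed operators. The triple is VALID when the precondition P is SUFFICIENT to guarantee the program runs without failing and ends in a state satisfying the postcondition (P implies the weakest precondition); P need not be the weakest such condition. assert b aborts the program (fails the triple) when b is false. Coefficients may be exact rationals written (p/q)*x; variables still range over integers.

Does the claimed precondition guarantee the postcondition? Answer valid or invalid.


Working backward. After the program, the postcondition ((r - 4 > 2*r || r == 2*d) && (2*r + d - 6 <= d - 3*d + 4 && (3/4)*d + (r - 7) != -1)) && (d != -6 || 2*d <= 4) must hold; in canonical form it is (r < -4 || r == 2*d) && 3*d + 2*r <= 10 && (3/4)*d + r != 6 && (d != -6 || 2*d <= 4).
Before assert d - d + 1 <= 5: (r < -4 || r == 2*d) && 3*d + 2*r <= 10 && (3/4)*d + r != 6 && (d != -6 || 2*d <= 4)
Then branch requires (d < -4 || d == 0) && 5*d <= 10 && (7/4)*d != 6 && (d != -6 || 2*d <= 4); else branch requires (r < -4 || 3*r == 6*d) && 9*d <= r + 10 && (9/4)*d + (1/4)*r != 6 && (3*d != r - 6 || 6*d <= 2*r + 4).
Before the if: ((r == 5 || 3*d > -9) ==> ((d < -4 || d == 0) && 5*d <= 10 && (7/4)*d != 6 && (d != -6 || 2*d <= 4))) && ((!(r == 5 || 3*d > -9)) ==> ((r < -4 || 3*r == 6*d) && 9*d <= r + 10 && (9/4)*d + (1/4)*r != 6 && (3*d != r - 6 || 6*d <= 2*r + 4)))
Before r := r + 7: ((r == -2 || 3*d > -9) ==> ((d < -4 || d == 0) && 5*d <= 10 && (7/4)*d != 6 && (d != -6 || 2*d <= 4))) && ((!(r == -2 || 3*d > -9)) ==> ((r < -11 || 3*r == 6*d - 21) && 9*d <= r + 17 && (9/4)*d + (1/4)*r != 17/4 && (3*d != r + 1 || 6*d <= 2*r + 18)))
The weakest precondition is ((r == -2 || 3*d > -9) ==> ((d < -4 || d == 0) && 5*d <= 10 && (7/4)*d != 6 && (d != -6 || 2*d <= 4))) && ((!(r == -2 || 3*d > -9)) ==> ((r < -11 || 3*r == 6*d - 21) && 9*d <= r + 17 && (9/4)*d + (1/4)*r != 17/4 && (3*d != r + 1 || 6*d <= 2*r + 18))).
Check whether ((r == -2 || 3*d > -9) ==> ((d < -2 || d == 0) && 5*d <= 10 && (7/4)*d != 6 && (d != -6 || 2*d <= 4))) && ((!(r == -2 || 3*d > -9)) ==> ((r < -11 || 3*r == 6*d - 21) && 9*d <= r + 17 && (9/4)*d + (1/4)*r != 17/4 && (3*d != r + 1 || 6*d <= 2*r + 18))) implies it.
Countermodel: at the initial state d = -3, r = -2, the precondition holds but the weakest precondition fails.
Answer: invalid


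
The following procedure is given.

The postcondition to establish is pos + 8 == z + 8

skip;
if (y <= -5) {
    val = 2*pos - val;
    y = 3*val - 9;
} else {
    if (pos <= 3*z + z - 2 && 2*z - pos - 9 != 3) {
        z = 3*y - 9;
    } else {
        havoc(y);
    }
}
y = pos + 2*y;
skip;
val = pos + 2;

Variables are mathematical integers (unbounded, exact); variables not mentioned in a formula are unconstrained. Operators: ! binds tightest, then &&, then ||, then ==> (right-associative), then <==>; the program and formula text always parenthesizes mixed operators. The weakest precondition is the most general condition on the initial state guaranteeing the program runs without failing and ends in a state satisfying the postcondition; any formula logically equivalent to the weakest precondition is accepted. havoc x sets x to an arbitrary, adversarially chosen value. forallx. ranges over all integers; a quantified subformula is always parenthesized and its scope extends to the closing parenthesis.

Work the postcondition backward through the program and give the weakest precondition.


Working backward. After the program, the postcondition pos + 8 == z + 8 must hold; in canonical form it is pos == z.
Before val := pos + 2: pos == z
Before skip: pos == z
Before y := pos + 2*y: pos == z
Then branch requires pos == z; else branch requires ((pos <= 4*z - 2 && 2*z != pos + 12) ==> pos == 3*y - 9) && ((!(pos <= 4*z - 2 && 2*z != pos + 12)) ==> pos == z).
Before the if: (y <= -5 ==> pos == z) && ((!(y <= -5)) ==> (((pos <= 4*z - 2 && 2*z != pos + 12) ==> pos == 3*y - 9) && ((!(pos <= 4*z - 2 && 2*z != pos + 12)) ==> pos == z)))
Before skip: (y <= -5 ==> pos == z) && ((!(y <= -5)) ==> (((pos <= 4*z - 2 && 2*z != pos + 12) ==> pos == 3*y - 9) && ((!(pos <= 4*z - 2 && 2*z != pos + 12)) ==> pos == z)))
Answer: WP = (y <= -5 ==> pos == z) && ((!(y <= -5)) ==> (((pos <= 4*z - 2 && 2*z != pos + 12) ==> pos == 3*y - 9) && ((!(pos <= 4*z - 2 && 2*z != pos + 12)) ==> pos == z)))


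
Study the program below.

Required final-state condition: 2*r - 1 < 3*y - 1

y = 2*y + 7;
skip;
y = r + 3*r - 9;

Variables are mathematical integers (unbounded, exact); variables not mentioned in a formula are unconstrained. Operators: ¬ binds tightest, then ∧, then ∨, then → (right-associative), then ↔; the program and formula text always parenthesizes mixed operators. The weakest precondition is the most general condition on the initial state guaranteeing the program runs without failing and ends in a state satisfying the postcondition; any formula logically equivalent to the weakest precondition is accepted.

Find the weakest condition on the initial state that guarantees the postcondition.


Working backward. After the program, the postcondition 2*r - 1 < 3*y - 1 must hold; in canonical form it is 2*r < 3*y.
Before y := r + 3*r - 9: 10*r > 27
Before skip: 10*r > 27
Before y := 2*y + 7: 10*r > 27
Answer: WP = 10*r > 27


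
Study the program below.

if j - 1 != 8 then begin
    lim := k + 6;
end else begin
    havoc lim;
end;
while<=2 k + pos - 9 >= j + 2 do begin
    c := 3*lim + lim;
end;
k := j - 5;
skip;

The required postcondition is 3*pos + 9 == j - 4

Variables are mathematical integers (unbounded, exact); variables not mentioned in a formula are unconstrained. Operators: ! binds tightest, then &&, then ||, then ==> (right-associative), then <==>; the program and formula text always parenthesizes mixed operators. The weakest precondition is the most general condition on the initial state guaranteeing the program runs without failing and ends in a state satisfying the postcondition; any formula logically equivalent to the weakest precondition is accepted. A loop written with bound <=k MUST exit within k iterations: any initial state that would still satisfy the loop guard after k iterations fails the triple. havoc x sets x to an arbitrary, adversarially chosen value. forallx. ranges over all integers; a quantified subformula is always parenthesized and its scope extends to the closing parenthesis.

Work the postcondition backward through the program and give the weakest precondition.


Working backward. After the program, the postcondition 3*pos + 9 == j - 4 must hold; in canonical form it is 3*pos == j - 13.
Before skip: 3*pos == j - 13
Before k := j - 5: 3*pos == j - 13
Before the loop (bound <=2), unroll the exhaustion recursion (WP_0 = exit-now case; WP_j = one more guarded iteration, up to j = 2):
  WP_0: (!(k + pos >= j + 11)) && 3*pos == j - 13
  WP_1: (k + pos >= j + 11 ==> ((!(k + pos >= j + 11)) && 3*pos == j - 13)) && ((!(k + pos >= j + 11)) ==> 3*pos == j - 13)
  WP_2: (k + pos >= j + 11 ==> ((k + pos >= j + 11 ==> ((!(k + pos >= j + 11)) && 3*pos == j - 13)) && ((!(k + pos >= j + 11)) ==> 3*pos == j - 13))) && ((!(k + pos >= j + 11)) ==> 3*pos == j - 13)
So before the loop: (k + pos >= j + 11 ==> ((k + pos >= j + 11 ==> ((!(k + pos >= j + 11)) && 3*pos == j - 13)) && ((!(k + pos >= j + 11)) ==> 3*pos == j - 13))) && ((!(k + pos >= j + 11)) ==> 3*pos == j - 13)
Then branch requires (k + pos >= j + 11 ==> ((k + pos >= j + 11 ==> ((!(k + pos >= j + 11)) && 3*pos == j - 13)) && ((!(k + pos >= j + 11)) ==> 3*pos == j - 13))) && ((!(k + pos >= j + 11)) ==> 3*pos == j - 13); else branch requires (k + pos >= j + 11 ==> ((k + pos >= j + 11 ==> ((!(k + pos >= j + 11)) && 3*pos == j - 13)) && ((!(k + pos >= j + 11)) ==> 3*pos == j - 13))) && ((!(k + pos >= j + 11)) ==> 3*pos == j - 13).
Before the if: (j != 9 ==> ((k + pos >= j + 11 ==> ((k + pos >= j + 11 ==> ((!(k + pos >= j + 11)) && 3*pos == j - 13)) && ((!(k + pos >= j + 11)) ==> 3*pos == j - 13))) && ((!(k + pos >= j + 11)) ==> 3*pos == j - 13))) && ((!(j != 9)) ==> ((k + pos >= j + 11 ==> ((k + pos >= j + 11 ==> ((!(k + pos >= j + 11)) && 3*pos == j - 13)) && ((!(k + pos >= j + 11)) ==> 3*pos == j - 13))) && ((!(k + pos >= j + 11)) ==> 3*pos == j - 13)))
Answer: WP = (j != 9 ==> ((k + pos >= j + 11 ==> ((k + pos >= j + 11 ==> ((!(k + pos >= j + 11)) && 3*pos == j - 13)) && ((!(k + pos >= j + 11)) ==> 3*pos == j - 13))) && ((!(k + pos >= j + 11)) ==> 3*pos == j - 13))) && ((!(j != 9)) ==> ((k + pos >= j + 11 ==> ((k + pos >= j + 11 ==> ((!(k + pos >= j + 11)) && 3*pos == j - 13)) && ((!(k + pos >= j + 11)) ==> 3*pos == j - 13))) && ((!(k + pos >= j + 11)) ==> 3*pos == j - 13)))


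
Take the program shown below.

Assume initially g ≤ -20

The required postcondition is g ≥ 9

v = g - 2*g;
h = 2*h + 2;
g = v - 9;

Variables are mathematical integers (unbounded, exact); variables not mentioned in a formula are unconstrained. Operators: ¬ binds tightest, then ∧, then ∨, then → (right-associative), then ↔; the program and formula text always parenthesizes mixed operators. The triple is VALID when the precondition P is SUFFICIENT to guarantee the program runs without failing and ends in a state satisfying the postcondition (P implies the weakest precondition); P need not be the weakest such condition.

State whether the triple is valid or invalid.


Working backward. After the program, g ≥ 9 must hold.
Before g := v - 9: v ≥ 18
Before h := 2*h + 2: v ≥ 18
Before v := g - 2*g: g ≤ -18
The weakest precondition is g ≤ -18.
Check whether g ≤ -20 implies it.
Every state satisfying the precondition satisfies the weakest precondition: the implication holds.
Answer: valid


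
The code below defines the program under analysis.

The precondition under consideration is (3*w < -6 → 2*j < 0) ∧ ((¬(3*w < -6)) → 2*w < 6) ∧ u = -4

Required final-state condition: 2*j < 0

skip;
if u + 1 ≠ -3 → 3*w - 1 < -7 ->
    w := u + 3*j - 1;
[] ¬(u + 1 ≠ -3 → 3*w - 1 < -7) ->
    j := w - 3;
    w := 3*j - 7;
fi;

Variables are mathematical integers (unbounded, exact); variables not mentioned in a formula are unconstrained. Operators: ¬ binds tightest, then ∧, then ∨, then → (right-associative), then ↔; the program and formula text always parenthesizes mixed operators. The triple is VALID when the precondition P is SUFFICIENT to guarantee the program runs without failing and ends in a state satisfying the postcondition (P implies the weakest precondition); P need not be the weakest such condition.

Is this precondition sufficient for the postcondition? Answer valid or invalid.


Working backward. After the program, 2*j < 0 must hold.
Then branch requires 2*j < 0; else branch requires 2*w < 6.
Before the if: ((u ≠ -4 → 3*w < -6) → 2*j < 0) ∧ ((¬(u ≠ -4 → 3*w < -6)) → 2*w < 6)
Before skip: ((u ≠ -4 → 3*w < -6) → 2*j < 0) ∧ ((¬(u ≠ -4 → 3*w < -6)) → 2*w < 6)
The weakest precondition is ((u ≠ -4 → 3*w < -6) → 2*j < 0) ∧ ((¬(u ≠ -4 → 3*w < -6)) → 2*w < 6).
Check whether (3*w < -6 → 2*j < 0) ∧ ((¬(3*w < -6)) → 2*w < 6) ∧ u = -4 implies it.
Countermodel: at the initial state j = 0, u = -4, w = -2, the precondition holds but the weakest precondition fails.
Answer: invalid


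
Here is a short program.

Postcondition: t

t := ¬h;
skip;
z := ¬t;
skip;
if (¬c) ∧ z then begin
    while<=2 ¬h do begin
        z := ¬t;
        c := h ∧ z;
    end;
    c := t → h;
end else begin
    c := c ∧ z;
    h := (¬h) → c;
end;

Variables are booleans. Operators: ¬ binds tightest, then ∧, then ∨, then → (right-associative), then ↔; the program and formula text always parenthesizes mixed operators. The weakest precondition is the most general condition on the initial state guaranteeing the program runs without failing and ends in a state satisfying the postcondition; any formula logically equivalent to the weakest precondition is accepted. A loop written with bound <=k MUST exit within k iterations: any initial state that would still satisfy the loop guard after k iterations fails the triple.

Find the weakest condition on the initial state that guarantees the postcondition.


Working backward. After the program, t must hold.
Then branch requires ((¬h) → (((¬h) → (h ∧ t)) ∧ (h → t))) ∧ (h → t); else branch requires t.
Before the if: (((¬c) ∧ z) → (((¬h) → (((¬h) → (h ∧ t)) ∧ (h → t))) ∧ (h → t))) ∧ ((¬((¬c) ∧ z)) → t)
Before skip: (((¬c) ∧ z) → (((¬h) → (((¬h) → (h ∧ t)) ∧ (h → t))) ∧ (h → t))) ∧ ((¬((¬c) ∧ z)) → t)
Before z := ¬t: (((¬c) ∧ (¬t)) → (((¬h) → (((¬h) → (h ∧ t)) ∧ (h → t))) ∧ (h → t))) ∧ ((¬((¬c) ∧ (¬t))) → t)
Before skip: (((¬c) ∧ (¬t)) → (((¬h) → (((¬h) → (h ∧ t)) ∧ (h → t))) ∧ (h → t))) ∧ ((¬((¬c) ∧ (¬t))) → t)
Before t := ¬h: (((¬c) ∧ h) → (((¬h) → (h ∧ (h → (¬h)))) ∧ (h → (¬h)))) ∧ ((¬((¬c) ∧ h)) → (¬h))
Answer: WP = (((¬c) ∧ h) → (((¬h) → (h ∧ (h → (¬h)))) ∧ (h → (¬h)))) ∧ ((¬((¬c) ∧ h)) → (¬h))


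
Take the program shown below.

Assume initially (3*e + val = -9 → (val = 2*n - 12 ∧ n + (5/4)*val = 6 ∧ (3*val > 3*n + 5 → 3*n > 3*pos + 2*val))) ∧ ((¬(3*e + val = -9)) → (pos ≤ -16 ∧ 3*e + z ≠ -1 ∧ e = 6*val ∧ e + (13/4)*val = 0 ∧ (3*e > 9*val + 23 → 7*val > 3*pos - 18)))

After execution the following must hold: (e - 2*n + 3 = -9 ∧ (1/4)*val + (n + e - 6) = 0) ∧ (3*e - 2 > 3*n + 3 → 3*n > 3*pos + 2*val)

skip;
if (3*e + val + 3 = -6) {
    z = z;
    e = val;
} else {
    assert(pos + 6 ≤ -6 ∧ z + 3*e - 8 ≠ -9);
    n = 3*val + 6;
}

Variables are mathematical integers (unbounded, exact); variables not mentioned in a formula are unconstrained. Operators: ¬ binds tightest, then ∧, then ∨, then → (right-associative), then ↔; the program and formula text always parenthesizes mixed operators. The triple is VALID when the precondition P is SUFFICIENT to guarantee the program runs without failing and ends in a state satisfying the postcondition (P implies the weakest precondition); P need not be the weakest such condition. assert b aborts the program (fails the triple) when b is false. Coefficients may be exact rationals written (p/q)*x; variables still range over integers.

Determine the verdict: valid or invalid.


Working backward. After the program, the postcondition (e - 2*n + 3 = -9 ∧ (1/4)*val + (n + e - 6) = 0) ∧ (3*e - 2 > 3*n + 3 → 3*n > 3*pos + 2*val) must hold; in canonical form it is e = 2*n - 12 ∧ e + n + (1/4)*val = 6 ∧ (3*e > 3*n + 5 → 3*n > 3*pos + 2*val).
Then branch requires val = 2*n - 12 ∧ n + (5/4)*val = 6 ∧ (3*val > 3*n + 5 → 3*n > 3*pos + 2*val); else branch requires pos ≤ -12 ∧ 3*e + z ≠ -1 ∧ e = 6*val ∧ e + (13/4)*val = 0 ∧ (3*e > 9*val + 23 → 7*val > 3*pos - 18).
Before the if: (3*e + val = -9 → (val = 2*n - 12 ∧ n + (5/4)*val = 6 ∧ (3*val > 3*n + 5 → 3*n > 3*pos + 2*val))) ∧ ((¬(3*e + val = -9)) → (pos ≤ -12 ∧ 3*e + z ≠ -1 ∧ e = 6*val ∧ e + (13/4)*val = 0 ∧ (3*e > 9*val + 23 → 7*val > 3*pos - 18)))
Before skip: (3*e + val = -9 → (val = 2*n - 12 ∧ n + (5/4)*val = 6 ∧ (3*val > 3*n + 5 → 3*n > 3*pos + 2*val))) ∧ ((¬(3*e + val = -9)) → (pos ≤ -12 ∧ 3*e + z ≠ -1 ∧ e = 6*val ∧ e + (13/4)*val = 0 ∧ (3*e > 9*val + 23 → 7*val > 3*pos - 18)))
The weakest precondition is (3*e + val = -9 → (val = 2*n - 12 ∧ n + (5/4)*val = 6 ∧ (3*val > 3*n + 5 → 3*n > 3*pos + 2*val))) ∧ ((¬(3*e + val = -9)) → (pos ≤ -12 ∧ 3*e + z ≠ -1 ∧ e = 6*val ∧ e + (13/4)*val = 0 ∧ (3*e > 9*val + 23 → 7*val > 3*pos - 18))).
Check whether (3*e + val = -9 → (val = 2*n - 12 ∧ n + (5/4)*val = 6 ∧ (3*val > 3*n + 5 → 3*n > 3*pos + 2*val))) ∧ ((¬(3*e + val = -9)) → (pos ≤ -16 ∧ 3*e + z ≠ -1 ∧ e = 6*val ∧ e + (13/4)*val = 0 ∧ (3*e > 9*val + 23 → 7*val > 3*pos - 18))) implies it.
Every state satisfying the precondition satisfies the weakest precondition: the implication holds.
Answer: valid


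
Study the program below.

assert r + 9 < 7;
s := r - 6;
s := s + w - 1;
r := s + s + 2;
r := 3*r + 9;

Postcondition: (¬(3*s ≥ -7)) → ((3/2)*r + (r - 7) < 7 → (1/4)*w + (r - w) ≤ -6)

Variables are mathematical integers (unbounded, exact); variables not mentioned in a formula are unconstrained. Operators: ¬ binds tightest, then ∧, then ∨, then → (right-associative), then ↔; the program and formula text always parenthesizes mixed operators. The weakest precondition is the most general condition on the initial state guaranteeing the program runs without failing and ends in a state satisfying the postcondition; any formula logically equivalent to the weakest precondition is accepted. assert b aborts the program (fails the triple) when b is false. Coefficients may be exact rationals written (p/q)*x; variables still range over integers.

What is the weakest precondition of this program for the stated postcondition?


Working backward. After the program, the postcondition (¬(3*s ≥ -7)) → ((3/2)*r + (r - 7) < 7 → (1/4)*w + (r - w) ≤ -6) must hold; in canonical form it is (¬(3*s ≥ -7)) → ((5/2)*r < 14 → r ≤ (3/4)*w - 6).
Before r := 3*r + 9: (¬(3*s ≥ -7)) → ((15/2)*r < -17/2 → 3*r ≤ (3/4)*w - 15)
Before r := s + s + 2: (¬(3*s ≥ -7)) → (15*s < -47/2 → 6*s ≤ (3/4)*w - 21)
Before s := s + w - 1: (¬(3*s + 3*w ≥ -4)) → (15*s + 15*w < -17/2 → 6*s + (21/4)*w ≤ -15)
Before s := r - 6: (¬(3*r + 3*w ≥ 14)) → (15*r + 15*w < 163/2 → 6*r + (21/4)*w ≤ 21)
Before assert r + 9 < 7: r < -2 ∧ ((¬(3*r + 3*w ≥ 14)) → (15*r + 15*w < 163/2 → 6*r + (21/4)*w ≤ 21))
Answer: WP = r < -2 ∧ ((¬(3*r + 3*w ≥ 14)) → (15*r + 15*w < 163/2 → 6*r + (21/4)*w ≤ 21))


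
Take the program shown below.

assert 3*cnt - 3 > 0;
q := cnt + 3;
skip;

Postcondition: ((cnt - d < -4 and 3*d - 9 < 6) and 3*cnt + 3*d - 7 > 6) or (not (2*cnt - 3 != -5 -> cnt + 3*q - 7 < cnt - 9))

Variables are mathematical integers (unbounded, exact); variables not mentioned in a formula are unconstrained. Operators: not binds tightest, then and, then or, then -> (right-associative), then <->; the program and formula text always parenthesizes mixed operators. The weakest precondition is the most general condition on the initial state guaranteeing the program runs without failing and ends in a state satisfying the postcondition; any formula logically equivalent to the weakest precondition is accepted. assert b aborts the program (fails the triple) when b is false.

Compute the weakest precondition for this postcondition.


Working backward. After the program, the postcondition ((cnt - d < -4 and 3*d - 9 < 6) and 3*cnt + 3*d - 7 > 6) or (not (2*cnt - 3 != -5 -> cnt + 3*q - 7 < cnt - 9)) must hold; in canonical form it is (cnt < d - 4 and 3*d < 15 and 3*cnt + 3*d > 13) or (not (2*cnt != -2 -> 3*q < -2)).
Before skip: (cnt < d - 4 and 3*d < 15 and 3*cnt + 3*d > 13) or (not (2*cnt != -2 -> 3*q < -2))
Before q := cnt + 3: (cnt < d - 4 and 3*d < 15 and 3*cnt + 3*d > 13) or (not (2*cnt != -2 -> 3*cnt < -11))
Before assert 3*cnt - 3 > 0: 3*cnt > 3 and ((cnt < d - 4 and 3*d < 15 and 3*cnt + 3*d > 13) or (not (2*cnt != -2 -> 3*cnt < -11)))
Answer: WP = 3*cnt > 3 and ((cnt < d - 4 and 3*d < 15 and 3*cnt + 3*d > 13) or (not (2*cnt != -2 -> 3*cnt < -11)))


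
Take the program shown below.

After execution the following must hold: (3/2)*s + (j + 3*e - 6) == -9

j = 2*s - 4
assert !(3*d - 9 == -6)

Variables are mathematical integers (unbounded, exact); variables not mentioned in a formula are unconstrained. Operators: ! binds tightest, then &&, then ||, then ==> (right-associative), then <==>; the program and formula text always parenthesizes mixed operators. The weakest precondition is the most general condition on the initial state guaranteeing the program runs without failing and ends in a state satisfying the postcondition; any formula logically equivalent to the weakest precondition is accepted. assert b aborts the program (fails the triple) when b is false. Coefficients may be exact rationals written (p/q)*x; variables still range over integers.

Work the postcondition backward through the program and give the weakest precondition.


Working backward. After the program, the postcondition (3/2)*s + (j + 3*e - 6) == -9 must hold; in canonical form it is 3*e + j + (3/2)*s == -3.
Before assert !(3*d - 9 == -6): (!(3*d == 3)) && 3*e + j + (3/2)*s == -3
Before j := 2*s - 4: (!(3*d == 3)) && 3*e + (7/2)*s == 1
Answer: WP = (!(3*d == 3)) && 3*e + (7/2)*s == 1


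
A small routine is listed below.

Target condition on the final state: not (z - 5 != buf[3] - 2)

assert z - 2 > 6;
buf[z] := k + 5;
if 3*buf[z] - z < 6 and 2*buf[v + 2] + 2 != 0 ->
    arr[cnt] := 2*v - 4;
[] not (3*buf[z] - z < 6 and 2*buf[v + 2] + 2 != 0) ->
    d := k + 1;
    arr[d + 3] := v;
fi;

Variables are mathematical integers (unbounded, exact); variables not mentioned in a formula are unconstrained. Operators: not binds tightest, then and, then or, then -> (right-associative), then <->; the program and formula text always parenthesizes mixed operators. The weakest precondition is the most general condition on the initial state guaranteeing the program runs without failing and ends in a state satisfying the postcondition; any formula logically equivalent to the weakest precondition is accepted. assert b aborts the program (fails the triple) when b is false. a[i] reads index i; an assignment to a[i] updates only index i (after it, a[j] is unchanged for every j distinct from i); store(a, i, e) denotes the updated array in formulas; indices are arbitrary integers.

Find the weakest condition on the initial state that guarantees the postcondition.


Working backward. After the program, the postcondition not (z - 5 != buf[3] - 2) must hold; in canonical form it is not (z != buf[3] + 3).
Then branch requires not (z != buf[3] + 3); else branch requires not (z != buf[3] + 3).
Before the if: ((3*buf[z] < z + 6 and 2*buf[v + 2] != -2) -> (not (z != buf[3] + 3))) and ((not (3*buf[z] < z + 6 and 2*buf[v + 2] != -2)) -> (not (z != buf[3] + 3)))
Before buf[z] := k + 5: ((3*store(buf, z, k + 5)[z] < z + 6 and 2*store(buf, z, k + 5)[v + 2] != -2) -> (not (z != store(buf, z, k + 5)[3] + 3))) and ((not (3*store(buf, z, k + 5)[z] < z + 6 and 2*store(buf, z, k + 5)[v + 2] != -2)) -> (not (z != store(buf, z, k + 5)[3] + 3)))
Before assert z - 2 > 6: z > 8 and ((3*store(buf, z, k + 5)[z] < z + 6 and 2*store(buf, z, k + 5)[v + 2] != -2) -> (not (z != store(buf, z, k + 5)[3] + 3))) and ((not (3*store(buf, z, k + 5)[z] < z + 6 and 2*store(buf, z, k + 5)[v + 2] != -2)) -> (not (z != store(buf, z, k + 5)[3] + 3)))
Answer: WP = z > 8 and ((3*store(buf, z, k + 5)[z] < z + 6 and 2*store(buf, z, k + 5)[v + 2] != -2) -> (not (z != store(buf, z, k + 5)[3] + 3))) and ((not (3*store(buf, z, k + 5)[z] < z + 6 and 2*store(buf, z, k + 5)[v + 2] != -2)) -> (not (z != store(buf, z, k + 5)[3] + 3)))


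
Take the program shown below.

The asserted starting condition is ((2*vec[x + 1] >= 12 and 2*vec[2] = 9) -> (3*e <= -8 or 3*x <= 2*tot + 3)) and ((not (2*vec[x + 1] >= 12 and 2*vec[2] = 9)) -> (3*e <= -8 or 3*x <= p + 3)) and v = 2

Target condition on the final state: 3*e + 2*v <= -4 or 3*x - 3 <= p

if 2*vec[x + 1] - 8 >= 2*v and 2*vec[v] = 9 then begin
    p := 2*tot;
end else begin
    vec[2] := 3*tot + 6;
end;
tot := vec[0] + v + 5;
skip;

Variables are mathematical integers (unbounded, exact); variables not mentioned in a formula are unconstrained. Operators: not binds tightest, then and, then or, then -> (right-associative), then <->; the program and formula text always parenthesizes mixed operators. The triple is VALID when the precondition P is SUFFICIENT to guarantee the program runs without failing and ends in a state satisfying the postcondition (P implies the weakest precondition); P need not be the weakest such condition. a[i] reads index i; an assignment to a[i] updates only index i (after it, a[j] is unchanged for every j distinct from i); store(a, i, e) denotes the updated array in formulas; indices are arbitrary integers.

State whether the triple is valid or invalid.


Working backward. After the program, the postcondition 3*e + 2*v <= -4 or 3*x - 3 <= p must hold; in canonical form it is 3*e + 2*v <= -4 or 3*x <= p + 3.
Before skip: 3*e + 2*v <= -4 or 3*x <= p + 3
Before tot := vec[0] + v + 5: 3*e + 2*v <= -4 or 3*x <= p + 3
Then branch requires 3*e + 2*v <= -4 or 3*x <= 2*tot + 3; else branch requires 3*e + 2*v <= -4 or 3*x <= p + 3.
Before the if: ((2*vec[x + 1] >= 2*v + 8 and 2*vec[v] = 9) -> (3*e + 2*v <= -4 or 3*x <= 2*tot + 3)) and ((not (2*vec[x + 1] >= 2*v + 8 and 2*vec[v] = 9)) -> (3*e + 2*v <= -4 or 3*x <= p + 3))
The weakest precondition is ((2*vec[x + 1] >= 2*v + 8 and 2*vec[v] = 9) -> (3*e + 2*v <= -4 or 3*x <= 2*tot + 3)) and ((not (2*vec[x + 1] >= 2*v + 8 and 2*vec[v] = 9)) -> (3*e + 2*v <= -4 or 3*x <= p + 3)).
Check whether ((2*vec[x + 1] >= 12 and 2*vec[2] = 9) -> (3*e <= -8 or 3*x <= 2*tot + 3)) and ((not (2*vec[x + 1] >= 12 and 2*vec[2] = 9)) -> (3*e <= -8 or 3*x <= p + 3)) and v = 2 implies it.
Every state satisfying the precondition satisfies the weakest precondition: the implication holds.
Answer: valid


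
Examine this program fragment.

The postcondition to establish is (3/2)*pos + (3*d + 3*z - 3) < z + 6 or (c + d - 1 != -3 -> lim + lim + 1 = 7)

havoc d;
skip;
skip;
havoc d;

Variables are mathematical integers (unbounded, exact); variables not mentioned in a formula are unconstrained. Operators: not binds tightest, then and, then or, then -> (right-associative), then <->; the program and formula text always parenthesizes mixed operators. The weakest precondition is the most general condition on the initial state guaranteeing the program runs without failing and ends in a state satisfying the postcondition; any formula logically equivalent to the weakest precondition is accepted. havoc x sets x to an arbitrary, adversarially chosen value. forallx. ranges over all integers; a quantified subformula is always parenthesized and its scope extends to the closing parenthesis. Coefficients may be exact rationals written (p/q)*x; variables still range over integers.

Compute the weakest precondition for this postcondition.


Working backward. After the program, the postcondition (3/2)*pos + (3*d + 3*z - 3) < z + 6 or (c + d - 1 != -3 -> lim + lim + 1 = 7) must hold; in canonical form it is 3*d + (3/2)*pos + 2*z < 9 or (c + d != -2 -> 2*lim = 6).
Before havoc d: forall d_1. (3*d_1 + (3/2)*pos + 2*z < 9 or (c + d_1 != -2 -> 2*lim = 6))
Before skip: forall d_1. (3*d_1 + (3/2)*pos + 2*z < 9 or (c + d_1 != -2 -> 2*lim = 6))
Before skip: forall d_1. (3*d_1 + (3/2)*pos + 2*z < 9 or (c + d_1 != -2 -> 2*lim = 6))
Before havoc d: forall d_1. (3*d_1 + (3/2)*pos + 2*z < 9 or (c + d_1 != -2 -> 2*lim = 6))
Answer: WP = forall d_1. (3*d_1 + (3/2)*pos + 2*z < 9 or (c + d_1 != -2 -> 2*lim = 6))


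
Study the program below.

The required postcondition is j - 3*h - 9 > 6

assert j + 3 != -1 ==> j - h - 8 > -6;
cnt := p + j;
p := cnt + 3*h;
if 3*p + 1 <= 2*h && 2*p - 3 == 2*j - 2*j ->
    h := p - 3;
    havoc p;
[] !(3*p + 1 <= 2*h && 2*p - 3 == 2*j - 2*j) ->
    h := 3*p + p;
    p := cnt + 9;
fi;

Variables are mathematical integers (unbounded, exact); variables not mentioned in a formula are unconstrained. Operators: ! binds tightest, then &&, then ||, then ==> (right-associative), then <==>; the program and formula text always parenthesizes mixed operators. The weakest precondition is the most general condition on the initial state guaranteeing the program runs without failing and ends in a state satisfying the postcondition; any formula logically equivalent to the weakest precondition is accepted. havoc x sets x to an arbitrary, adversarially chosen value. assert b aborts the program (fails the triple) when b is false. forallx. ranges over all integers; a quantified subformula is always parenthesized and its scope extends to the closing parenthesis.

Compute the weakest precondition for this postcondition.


Working backward. After the program, the postcondition j - 3*h - 9 > 6 must hold; in canonical form it is j > 3*h + 15.
Then branch requires j > 3*p + 6; else branch requires j > 12*p + 15.
Before the if: ((3*p <= 2*h - 1 && 2*p == 3) ==> j > 3*p + 6) && ((!(3*p <= 2*h - 1 && 2*p == 3)) ==> j > 12*p + 15)
Before p := cnt + 3*h: ((3*cnt + 7*h <= -1 && 2*cnt + 6*h == 3) ==> j > 3*cnt + 9*h + 6) && ((!(3*cnt + 7*h <= -1 && 2*cnt + 6*h == 3)) ==> j > 12*cnt + 36*h + 15)
Before cnt := p + j: ((7*h + 3*j + 3*p <= -1 && 6*h + 2*j + 2*p == 3) ==> 9*h + 2*j + 3*p < -6) && ((!(7*h + 3*j + 3*p <= -1 && 6*h + 2*j + 2*p == 3)) ==> 36*h + 11*j + 12*p < -15)
Before assert j + 3 != -1 ==> j - h - 8 > -6: (j != -4 ==> j > h + 2) && ((7*h + 3*j + 3*p <= -1 && 6*h + 2*j + 2*p == 3) ==> 9*h + 2*j + 3*p < -6) && ((!(7*h + 3*j + 3*p <= -1 && 6*h + 2*j + 2*p == 3)) ==> 36*h + 11*j + 12*p < -15)
Answer: WP = (j != -4 ==> j > h + 2) && ((7*h + 3*j + 3*p <= -1 && 6*h + 2*j + 2*p == 3) ==> 9*h + 2*j + 3*p < -6) && ((!(7*h + 3*j + 3*p <= -1 && 6*h + 2*j + 2*p == 3)) ==> 36*h + 11*j + 12*p < -15)


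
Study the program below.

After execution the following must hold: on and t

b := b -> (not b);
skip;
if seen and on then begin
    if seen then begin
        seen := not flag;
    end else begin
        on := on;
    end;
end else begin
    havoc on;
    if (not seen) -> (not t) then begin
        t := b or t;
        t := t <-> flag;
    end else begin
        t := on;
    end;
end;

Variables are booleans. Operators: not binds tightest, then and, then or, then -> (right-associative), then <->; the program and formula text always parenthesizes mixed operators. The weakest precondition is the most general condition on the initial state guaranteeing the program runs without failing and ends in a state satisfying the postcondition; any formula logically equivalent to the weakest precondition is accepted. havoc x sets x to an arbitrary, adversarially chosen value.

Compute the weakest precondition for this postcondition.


Working backward. After the program, on and t must hold.
Then branch requires (seen -> (on and t)) and ((not seen) -> (on and t)); else branch requires false.
Before the if: ((seen and on) -> ((seen -> (on and t)) and ((not seen) -> (on and t)))) and seen and on
Before skip: ((seen and on) -> ((seen -> (on and t)) and ((not seen) -> (on and t)))) and seen and on
Before b := b -> (not b): ((seen and on) -> ((seen -> (on and t)) and ((not seen) -> (on and t)))) and seen and on
Answer: WP = ((seen and on) -> ((seen -> (on and t)) and ((not seen) -> (on and t)))) and seen and on


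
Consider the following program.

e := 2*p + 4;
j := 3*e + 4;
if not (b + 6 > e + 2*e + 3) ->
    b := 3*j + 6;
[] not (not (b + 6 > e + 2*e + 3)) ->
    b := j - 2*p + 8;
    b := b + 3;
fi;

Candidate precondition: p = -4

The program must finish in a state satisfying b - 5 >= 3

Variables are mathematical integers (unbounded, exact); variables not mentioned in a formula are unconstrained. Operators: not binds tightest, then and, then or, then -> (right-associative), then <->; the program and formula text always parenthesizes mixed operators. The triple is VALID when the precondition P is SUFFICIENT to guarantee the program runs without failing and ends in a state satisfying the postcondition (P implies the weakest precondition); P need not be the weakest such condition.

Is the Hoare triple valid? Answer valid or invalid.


Working backward. After the program, the postcondition b - 5 >= 3 must hold; in canonical form it is b >= 8.
Then branch requires 3*j >= 2; else branch requires j >= 2*p - 3.
Before the if: ((not (b > 3*e - 3)) -> 3*j >= 2) and (b > 3*e - 3 -> j >= 2*p - 3)
Before j := 3*e + 4: ((not (b > 3*e - 3)) -> 9*e >= -10) and (b > 3*e - 3 -> 3*e >= 2*p - 7)
Before e := 2*p + 4: ((not (b > 6*p + 9)) -> 18*p >= -46) and (b > 6*p + 9 -> 4*p >= -19)
The weakest precondition is ((not (b > 6*p + 9)) -> 18*p >= -46) and (b > 6*p + 9 -> 4*p >= -19).
Check whether p = -4 implies it.
Countermodel: at the initial state b = -15, p = -4, the precondition holds but the weakest precondition fails.
Answer: invalid


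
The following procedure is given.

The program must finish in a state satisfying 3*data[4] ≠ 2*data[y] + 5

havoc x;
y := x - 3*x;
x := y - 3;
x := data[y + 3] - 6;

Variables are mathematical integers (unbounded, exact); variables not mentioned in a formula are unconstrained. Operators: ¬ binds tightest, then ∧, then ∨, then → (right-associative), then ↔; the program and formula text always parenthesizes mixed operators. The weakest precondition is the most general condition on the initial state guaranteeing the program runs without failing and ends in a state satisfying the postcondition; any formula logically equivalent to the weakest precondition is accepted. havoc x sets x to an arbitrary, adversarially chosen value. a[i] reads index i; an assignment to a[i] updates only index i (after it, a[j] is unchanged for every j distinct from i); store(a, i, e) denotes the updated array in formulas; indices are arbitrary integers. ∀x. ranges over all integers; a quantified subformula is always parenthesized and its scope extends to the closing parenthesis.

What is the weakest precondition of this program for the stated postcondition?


Working backward. After the program, 3*data[4] ≠ 2*data[y] + 5 must hold.
Before x := data[y + 3] - 6: 3*data[4] ≠ 2*data[y] + 5
Before x := y - 3: 3*data[4] ≠ 2*data[y] + 5
Before y := x - 3*x: 3*data[4] ≠ 2*data[-2*x] + 5
Before havoc x: ∀x_1. 3*data[4] ≠ 2*data[-2*x_1] + 5
Answer: WP = ∀x_1. 3*data[4] ≠ 2*data[-2*x_1] + 5
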